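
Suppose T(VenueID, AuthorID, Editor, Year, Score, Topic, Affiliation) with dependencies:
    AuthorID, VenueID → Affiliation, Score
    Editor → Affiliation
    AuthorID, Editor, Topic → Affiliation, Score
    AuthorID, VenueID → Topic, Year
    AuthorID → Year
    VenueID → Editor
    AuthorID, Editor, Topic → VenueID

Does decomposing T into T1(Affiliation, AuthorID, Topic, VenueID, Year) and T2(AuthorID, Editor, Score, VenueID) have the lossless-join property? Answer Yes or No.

Yes

Common attributes: {AuthorID, VenueID}; their closure is {Affiliation, AuthorID, Editor, Score, Topic, VenueID, Year}.
This includes all of T1, so the common attributes are a superkey of T1 — the join is lossless.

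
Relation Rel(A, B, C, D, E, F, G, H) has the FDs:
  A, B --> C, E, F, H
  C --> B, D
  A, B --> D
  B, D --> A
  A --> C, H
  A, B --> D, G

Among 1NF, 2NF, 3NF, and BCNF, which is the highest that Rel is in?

Candidate keys: {A}, {B, D}, {C}. Prime attributes: {A, B, C, D}.
Each dependency's left side is a superkey — BCNF holds.

BCNF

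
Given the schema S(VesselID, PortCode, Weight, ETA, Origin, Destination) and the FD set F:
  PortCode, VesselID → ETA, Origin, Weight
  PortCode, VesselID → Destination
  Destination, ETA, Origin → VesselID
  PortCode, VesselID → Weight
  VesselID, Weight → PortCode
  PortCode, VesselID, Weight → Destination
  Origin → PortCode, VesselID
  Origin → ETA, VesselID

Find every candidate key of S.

{Origin}, {PortCode, VesselID}, {VesselID, Weight}

{Origin}⁺ = {Destination, ETA, Origin, PortCode, VesselID, Weight} — all of the relation — so {Origin} is a candidate key.
{PortCode, VesselID}⁺ = {Destination, ETA, Origin, PortCode, VesselID, Weight} — all of the relation — so {PortCode, VesselID} is a candidate key.
{VesselID, Weight}⁺ = {Destination, ETA, Origin, PortCode, VesselID, Weight} — all of the relation — so {VesselID, Weight} is a candidate key.
Any other superkey properly contains one of these, so there are no further candidate keys.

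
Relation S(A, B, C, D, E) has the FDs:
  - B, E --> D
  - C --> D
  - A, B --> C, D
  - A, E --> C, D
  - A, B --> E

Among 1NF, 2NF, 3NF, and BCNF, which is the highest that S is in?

Candidate key: {A, B}. Prime attributes: {A, B}.
B, E --> D breaks BCNF: {B, E}⁺ = {B, D, E}, so {B, E} is not a superkey.
Because {D} is non-prime and the left side of B, E --> D is not a superkey, the relation is not in 3NF.
No proper subset of a key has a non-prime attribute in its closure, so there is no partial dependency; 2NF holds.

2NF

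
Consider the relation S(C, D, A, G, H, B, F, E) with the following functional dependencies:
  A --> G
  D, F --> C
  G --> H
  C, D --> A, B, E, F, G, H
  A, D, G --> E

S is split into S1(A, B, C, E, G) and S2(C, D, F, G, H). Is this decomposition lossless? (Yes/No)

S1 ∩ S2 = {C, G}; its closure under F is {C, G, H}.
Neither S1 nor S2 is contained in that closure, so the decomposition is lossy.

No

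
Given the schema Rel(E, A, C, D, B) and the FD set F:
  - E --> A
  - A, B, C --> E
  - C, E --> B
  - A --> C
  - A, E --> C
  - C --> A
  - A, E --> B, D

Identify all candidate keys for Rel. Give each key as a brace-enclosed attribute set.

{A, B}, {B, C}, {E}

{E}⁺ = {A, B, C, D, E} — all of the relation — so {E} is a candidate key.
{A, B}⁺ = {A, B, C, D, E} — all of the relation — so {A, B} is a candidate key.
{B, C}⁺ = {A, B, C, D, E} — all of the relation — so {B, C} is a candidate key.
Any other superkey properly contains one of these, so there are no further candidate keys.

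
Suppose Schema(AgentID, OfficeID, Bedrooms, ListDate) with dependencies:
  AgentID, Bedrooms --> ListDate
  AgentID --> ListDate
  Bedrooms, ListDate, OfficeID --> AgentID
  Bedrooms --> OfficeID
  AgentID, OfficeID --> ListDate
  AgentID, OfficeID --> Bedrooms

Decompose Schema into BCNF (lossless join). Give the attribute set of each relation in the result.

{AgentID, Bedrooms}; {AgentID, ListDate}; {Bedrooms, OfficeID}

Candidate keys of the original relation: {AgentID, Bedrooms}, {AgentID, OfficeID}, {Bedrooms, ListDate}.
In {AgentID, Bedrooms, ListDate, OfficeID}, {AgentID} is not a superkey ({AgentID}⁺ restricted to this set is {AgentID, ListDate}), so split on AgentID --> ListDate into {AgentID, ListDate} and {AgentID, Bedrooms, OfficeID}.
{AgentID, ListDate} has no BCNF violation.
In {AgentID, Bedrooms, OfficeID}, {Bedrooms} is not a superkey ({Bedrooms}⁺ restricted to this set is {Bedrooms, OfficeID}), so split on Bedrooms --> OfficeID into {Bedrooms, OfficeID} and {AgentID, Bedrooms}.
{Bedrooms, OfficeID} has no BCNF violation.
{AgentID, Bedrooms} has no BCNF violation.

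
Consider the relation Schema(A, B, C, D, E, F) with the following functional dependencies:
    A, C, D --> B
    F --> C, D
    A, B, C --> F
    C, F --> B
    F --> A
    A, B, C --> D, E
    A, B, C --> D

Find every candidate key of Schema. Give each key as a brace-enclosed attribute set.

{F}⁺ = {A, B, C, D, E, F}, which is every attribute, so {F} is a candidate key.
{A, B, C}⁺ = {A, B, C, D, E, F}, which is every attribute, so {A, B, C} is a candidate key.
{A, C, D}⁺ = {A, B, C, D, E, F}, which is every attribute, so {A, C, D} is a candidate key.
These are minimal and exhaustive — every other superkey contains one of them.

{A, B, C}, {A, C, D}, {F}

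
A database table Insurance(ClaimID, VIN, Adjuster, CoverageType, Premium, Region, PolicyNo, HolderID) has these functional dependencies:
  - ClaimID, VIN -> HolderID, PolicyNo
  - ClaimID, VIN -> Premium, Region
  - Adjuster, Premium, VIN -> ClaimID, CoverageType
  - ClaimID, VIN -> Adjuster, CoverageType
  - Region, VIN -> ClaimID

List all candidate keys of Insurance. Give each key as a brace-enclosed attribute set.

Attributes never on any right-hand side: {VIN} — every candidate key must contain it.
Closure of {ClaimID, VIN} is {Adjuster, ClaimID, CoverageType, HolderID, PolicyNo, Premium, Region, VIN}, the whole schema; {ClaimID, VIN} is a candidate key.
Closure of {Region, VIN} is {Adjuster, ClaimID, CoverageType, HolderID, PolicyNo, Premium, Region, VIN}, the whole schema; {Region, VIN} is a candidate key.
Closure of {Adjuster, Premium, VIN} is {Adjuster, ClaimID, CoverageType, HolderID, PolicyNo, Premium, Region, VIN}, the whole schema; {Adjuster, Premium, VIN} is a candidate key.
No proper subset of any of these is a key, and no other minimal superkey exists.

{Adjuster, Premium, VIN}, {ClaimID, VIN}, {Region, VIN}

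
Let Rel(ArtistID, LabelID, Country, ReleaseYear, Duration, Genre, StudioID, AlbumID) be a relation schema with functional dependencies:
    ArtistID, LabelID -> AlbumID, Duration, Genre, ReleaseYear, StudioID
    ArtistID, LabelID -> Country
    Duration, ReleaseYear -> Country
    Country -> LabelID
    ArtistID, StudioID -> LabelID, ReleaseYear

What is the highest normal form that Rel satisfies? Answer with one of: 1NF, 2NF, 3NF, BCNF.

Candidate keys: {ArtistID, Country}, {ArtistID, Duration, ReleaseYear}, {ArtistID, LabelID}, {ArtistID, StudioID}. Prime attributes: {ArtistID, Country, Duration, LabelID, ReleaseYear, StudioID}.
For Duration, ReleaseYear -> Country we have {Duration, ReleaseYear}⁺ = {Country, Duration, LabelID, ReleaseYear}; {Duration, ReleaseYear} is not a superkey, so BCNF fails.
Its right-hand attributes {Country} are all prime, as are those of every other non-superkey FD — the relation is in 3NF.

3NF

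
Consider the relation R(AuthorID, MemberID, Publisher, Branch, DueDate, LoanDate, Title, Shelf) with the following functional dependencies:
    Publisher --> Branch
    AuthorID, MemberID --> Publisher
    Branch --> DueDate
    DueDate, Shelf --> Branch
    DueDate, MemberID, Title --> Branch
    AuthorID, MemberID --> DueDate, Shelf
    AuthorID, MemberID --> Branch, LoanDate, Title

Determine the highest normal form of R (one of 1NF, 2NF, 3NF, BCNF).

2NF

Candidate key: {AuthorID, MemberID}. Prime attributes: {AuthorID, MemberID}.
For Publisher --> Branch we have {Publisher}⁺ = {Branch, DueDate, Publisher}; {Publisher} is not a superkey, so BCNF fails.
Because {Branch} is non-prime and the left side of Publisher --> Branch is not a superkey, the relation is not in 3NF.
No proper subset of a key has a non-prime attribute in its closure, so there is no partial dependency; 2NF holds.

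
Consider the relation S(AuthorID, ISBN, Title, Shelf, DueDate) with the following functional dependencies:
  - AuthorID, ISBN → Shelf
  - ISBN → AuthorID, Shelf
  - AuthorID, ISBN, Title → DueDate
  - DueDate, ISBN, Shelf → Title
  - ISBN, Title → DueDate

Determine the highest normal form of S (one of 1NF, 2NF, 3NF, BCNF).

1NF

Candidate keys: {DueDate, ISBN}, {ISBN, Title}. Prime attributes: {DueDate, ISBN, Title}.
AuthorID, ISBN → Shelf breaks BCNF: {AuthorID, ISBN}⁺ = {AuthorID, ISBN, Shelf}, so {AuthorID, ISBN} is not a superkey.
AuthorID, ISBN → Shelf has non-prime {Shelf} on the right and a non-superkey on the left, so 3NF fails.
The proper key subset {ISBN} of {DueDate, ISBN} determines non-prime {AuthorID, Shelf}, so the relation is not even in 2NF.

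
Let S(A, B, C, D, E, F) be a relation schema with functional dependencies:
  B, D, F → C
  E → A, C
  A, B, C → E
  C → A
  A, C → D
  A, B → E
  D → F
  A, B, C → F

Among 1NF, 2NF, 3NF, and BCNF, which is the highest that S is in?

Candidate keys: {A, B}, {B, C}, {B, D}, {B, E}. Prime attributes: {A, B, C, D, E}.
For E → A, C we have {E}⁺ = {A, C, D, E, F}; {E} is not a superkey, so BCNF fails.
D → F has non-prime {F} on the right and a non-superkey on the left, so 3NF fails.
{C} is a proper subset of the key {B, C}, and {C}⁺ contains the non-prime attribute {F} — a partial dependency, so 2NF is violated.

1NF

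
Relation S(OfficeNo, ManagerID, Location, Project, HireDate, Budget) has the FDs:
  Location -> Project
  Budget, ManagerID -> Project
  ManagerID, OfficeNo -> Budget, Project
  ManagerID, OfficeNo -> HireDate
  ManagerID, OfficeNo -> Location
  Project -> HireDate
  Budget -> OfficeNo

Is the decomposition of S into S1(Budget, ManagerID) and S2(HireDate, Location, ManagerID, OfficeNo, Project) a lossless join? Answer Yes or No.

Common attributes: {ManagerID}; their closure is {ManagerID}.
Neither S1 nor S2 is contained in that closure, so the decomposition is lossy.

No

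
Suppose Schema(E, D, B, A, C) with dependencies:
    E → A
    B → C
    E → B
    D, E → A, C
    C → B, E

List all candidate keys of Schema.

{D} never appears on the right of any FD, so every key must include it.
Closure of {B, D} is {A, B, C, D, E}, the whole schema; {B, D} is a candidate key.
Closure of {C, D} is {A, B, C, D, E}, the whole schema; {C, D} is a candidate key.
Closure of {D, E} is {A, B, C, D, E}, the whole schema; {D, E} is a candidate key.
Any other superkey properly contains one of these, so there are no further candidate keys.

{B, D}, {C, D}, {D, E}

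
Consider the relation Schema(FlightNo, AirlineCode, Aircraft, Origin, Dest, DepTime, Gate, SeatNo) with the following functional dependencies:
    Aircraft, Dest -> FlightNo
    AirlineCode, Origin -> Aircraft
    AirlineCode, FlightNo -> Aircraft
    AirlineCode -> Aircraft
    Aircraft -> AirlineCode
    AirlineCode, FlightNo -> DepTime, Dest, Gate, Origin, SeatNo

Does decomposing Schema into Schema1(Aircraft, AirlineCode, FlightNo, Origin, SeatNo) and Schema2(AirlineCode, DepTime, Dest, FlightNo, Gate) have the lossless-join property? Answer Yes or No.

Schema1 ∩ Schema2 = {AirlineCode, FlightNo}; its closure under F is {Aircraft, AirlineCode, DepTime, Dest, FlightNo, Gate, Origin, SeatNo}.
Since Schema1 ⊆ {Aircraft, AirlineCode, DepTime, Dest, FlightNo, Gate, Origin, SeatNo}, the intersection is a superkey of Schema1; the decomposition is lossless.

Yes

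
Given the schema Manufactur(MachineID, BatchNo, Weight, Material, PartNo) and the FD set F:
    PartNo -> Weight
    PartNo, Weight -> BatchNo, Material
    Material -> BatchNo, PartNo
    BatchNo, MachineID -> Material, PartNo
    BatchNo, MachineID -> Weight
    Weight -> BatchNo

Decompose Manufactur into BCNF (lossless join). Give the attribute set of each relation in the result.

Candidate keys of the original relation: {BatchNo, MachineID}, {MachineID, Material}, {MachineID, PartNo}, {MachineID, Weight}.
{BatchNo, MachineID, Material, PartNo, Weight}: {PartNo} determines {BatchNo, Material, PartNo, Weight} here but is not a superkey — split on PartNo -> BatchNo, Material, Weight, giving {BatchNo, Material, PartNo, Weight} and {MachineID, PartNo}.
{BatchNo, Material, PartNo, Weight}: {Weight} determines {BatchNo, Weight} here but is not a superkey — split on Weight -> BatchNo, giving {BatchNo, Weight} and {Material, PartNo, Weight}.
{BatchNo, Weight}: every determinant is a superkey — BCNF.
{Material, PartNo, Weight}: every determinant is a superkey — BCNF.
{MachineID, PartNo}: every determinant is a superkey — BCNF.

{BatchNo, Weight}; {MachineID, PartNo}; {Material, PartNo, Weight}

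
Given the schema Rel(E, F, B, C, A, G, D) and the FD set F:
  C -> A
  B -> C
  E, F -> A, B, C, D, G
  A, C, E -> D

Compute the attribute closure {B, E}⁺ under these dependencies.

{A, B, C, D, E}

Start with {B, E}.
B -> C applies; add {C} → now {B, C, E}.
C -> A applies; add {A} → now {A, B, C, E}.
A, C, E -> D applies; add {D} → now {A, B, C, D, E}.
No further FD applies.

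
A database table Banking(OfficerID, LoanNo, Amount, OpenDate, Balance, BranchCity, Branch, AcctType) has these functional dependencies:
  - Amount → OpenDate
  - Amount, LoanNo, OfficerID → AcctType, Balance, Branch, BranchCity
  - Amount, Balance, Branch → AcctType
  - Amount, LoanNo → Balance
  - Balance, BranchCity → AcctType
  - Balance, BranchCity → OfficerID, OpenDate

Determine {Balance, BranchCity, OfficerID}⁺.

{AcctType, Balance, BranchCity, OfficerID, OpenDate}

Start with {Balance, BranchCity, OfficerID}.
Balance, BranchCity → AcctType applies; add {AcctType} → now {AcctType, Balance, BranchCity, OfficerID}.
Balance, BranchCity → OfficerID, OpenDate applies; add {OpenDate} → now {AcctType, Balance, BranchCity, OfficerID, OpenDate}.
No further FD applies.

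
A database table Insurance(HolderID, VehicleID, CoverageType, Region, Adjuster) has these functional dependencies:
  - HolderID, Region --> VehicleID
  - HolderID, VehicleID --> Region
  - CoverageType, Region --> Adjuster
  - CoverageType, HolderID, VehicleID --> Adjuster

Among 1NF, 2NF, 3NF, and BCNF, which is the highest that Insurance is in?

Candidate keys: {CoverageType, HolderID, Region}, {CoverageType, HolderID, VehicleID}. Prime attributes: {CoverageType, HolderID, Region, VehicleID}.
HolderID, Region --> VehicleID breaks BCNF: {HolderID, Region}⁺ = {HolderID, Region, VehicleID}, so {HolderID, Region} is not a superkey.
CoverageType, Region --> Adjuster has non-prime {Adjuster} on the right and a non-superkey on the left, so 3NF fails.
The proper key subset {CoverageType, Region} of {CoverageType, HolderID, Region} determines non-prime {Adjuster}, so the relation is not even in 2NF.

1NF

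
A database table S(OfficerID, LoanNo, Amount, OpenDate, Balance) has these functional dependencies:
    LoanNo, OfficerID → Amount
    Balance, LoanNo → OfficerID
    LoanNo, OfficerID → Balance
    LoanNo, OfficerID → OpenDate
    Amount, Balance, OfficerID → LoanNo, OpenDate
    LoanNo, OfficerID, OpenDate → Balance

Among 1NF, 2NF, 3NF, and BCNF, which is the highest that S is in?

BCNF

Candidate keys: {Amount, Balance, OfficerID}, {Balance, LoanNo}, {LoanNo, OfficerID}. Prime attributes: {Amount, Balance, LoanNo, OfficerID}.
The left-hand side of every FD is a superkey, so BCNF is satisfied.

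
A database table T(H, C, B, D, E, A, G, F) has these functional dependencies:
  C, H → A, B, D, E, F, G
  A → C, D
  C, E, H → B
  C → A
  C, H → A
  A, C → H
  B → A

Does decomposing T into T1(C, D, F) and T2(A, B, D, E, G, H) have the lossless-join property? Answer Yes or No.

The shared attributes are {D} and {D}⁺ = {D}.
T1 ⊄ {D} and T2 ⊄ {D}, so the split is lossy.

No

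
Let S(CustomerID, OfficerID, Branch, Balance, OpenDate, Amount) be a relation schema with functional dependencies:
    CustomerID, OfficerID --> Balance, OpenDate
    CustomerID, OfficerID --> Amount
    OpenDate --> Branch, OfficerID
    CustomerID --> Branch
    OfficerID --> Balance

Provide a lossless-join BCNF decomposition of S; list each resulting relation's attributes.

{Amount, CustomerID, OpenDate}; {Balance, OfficerID}; {Branch, OfficerID, OpenDate}

Candidate keys of the original relation: {CustomerID, OfficerID}, {CustomerID, OpenDate}.
{Amount, Balance, Branch, CustomerID, OfficerID, OpenDate}: {OpenDate} determines {Balance, Branch, OfficerID, OpenDate} here but is not a superkey — split on OpenDate --> Balance, Branch, OfficerID, giving {Balance, Branch, OfficerID, OpenDate} and {Amount, CustomerID, OpenDate}.
{Balance, Branch, OfficerID, OpenDate}: {OfficerID} determines {Balance, OfficerID} here but is not a superkey — split on OfficerID --> Balance, giving {Balance, OfficerID} and {Branch, OfficerID, OpenDate}.
{Balance, OfficerID}: every determinant is a superkey — BCNF.
{Branch, OfficerID, OpenDate}: every determinant is a superkey — BCNF.
{Amount, CustomerID, OpenDate}: every determinant is a superkey — BCNF.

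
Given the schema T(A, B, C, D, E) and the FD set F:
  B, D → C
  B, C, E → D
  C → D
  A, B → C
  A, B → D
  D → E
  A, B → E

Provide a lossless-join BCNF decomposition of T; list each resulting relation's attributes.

{A, B, D}; {B, C}; {C, D}; {D, E}

Candidate key of the original relation: {A, B}.
{A, B, C, D, E}: {B, D} determines {B, C, D, E} here but is not a superkey — split on B, D → C, E, giving {B, C, D, E} and {A, B, D}.
{B, C, D, E}: {C} determines {C, D, E} here but is not a superkey — split on C → D, E, giving {C, D, E} and {B, C}.
{C, D, E}: {D} determines {D, E} here but is not a superkey — split on D → E, giving {D, E} and {C, D}.
{D, E} has no BCNF violation.
{C, D} has no BCNF violation.
{B, C} has no BCNF violation.
{A, B, D} has no BCNF violation.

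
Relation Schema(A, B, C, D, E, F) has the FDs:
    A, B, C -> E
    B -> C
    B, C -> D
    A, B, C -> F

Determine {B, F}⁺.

{B, C, D, F}

Start with {B, F}.
B -> C applies; add {C} → now {B, C, F}.
B, C -> D applies; add {D} → now {B, C, D, F}.
No further FD applies.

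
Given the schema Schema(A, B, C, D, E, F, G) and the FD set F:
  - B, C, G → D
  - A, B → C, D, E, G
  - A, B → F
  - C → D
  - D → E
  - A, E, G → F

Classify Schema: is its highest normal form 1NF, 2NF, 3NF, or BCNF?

2NF

Candidate key: {A, B}. Prime attributes: {A, B}.
For B, C, G → D we have {B, C, G}⁺ = {B, C, D, E, G}; {B, C, G} is not a superkey, so BCNF fails.
Because {D} is non-prime and the left side of B, C, G → D is not a superkey, the relation is not in 3NF.
No non-prime attribute depends on a proper subset of any candidate key, so 2NF holds.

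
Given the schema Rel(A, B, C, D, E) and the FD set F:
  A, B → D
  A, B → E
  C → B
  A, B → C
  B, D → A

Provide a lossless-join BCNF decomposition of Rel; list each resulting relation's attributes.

Candidate keys of the original relation: {A, B}, {A, C}, {B, D}, {C, D}.
In {A, B, C, D, E}, {C} is not a superkey ({C}⁺ restricted to this set is {B, C}), so split on C → B into {B, C} and {A, C, D, E}.
{B, C} has no BCNF violation.
{A, C, D, E} has no BCNF violation.

{A, C, D, E}; {B, C}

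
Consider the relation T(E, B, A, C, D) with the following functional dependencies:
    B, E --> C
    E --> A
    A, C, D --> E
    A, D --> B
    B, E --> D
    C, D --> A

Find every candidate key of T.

{B, E}, {C, D}, {D, E}

{B, E} is a candidate key since {B, E}⁺ = {A, B, C, D, E} covers every attribute.
{C, D} is a candidate key since {C, D}⁺ = {A, B, C, D, E} covers every attribute.
{D, E} is a candidate key since {D, E}⁺ = {A, B, C, D, E} covers every attribute.
No proper subset of any of these is a key, and no other minimal superkey exists.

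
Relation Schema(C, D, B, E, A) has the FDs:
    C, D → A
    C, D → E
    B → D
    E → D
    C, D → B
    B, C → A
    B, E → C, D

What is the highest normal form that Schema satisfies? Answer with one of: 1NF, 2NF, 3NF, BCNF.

3NF

Candidate keys: {B, C}, {B, E}, {C, D}, {C, E}. Prime attributes: {B, C, D, E}.
B → D: {B}⁺ = {B, D}, which is not all of the attributes, so the left side is not a superkey — BCNF is violated.
But every attribute on its right side ({D}) is prime, and the same holds for every other non-superkey FD, so 3NF still holds.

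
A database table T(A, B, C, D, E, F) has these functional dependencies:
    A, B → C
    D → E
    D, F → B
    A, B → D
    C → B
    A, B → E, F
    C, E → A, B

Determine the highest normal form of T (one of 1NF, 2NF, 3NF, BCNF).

Candidate keys: {A, B}, {A, C}, {A, D, F}, {C, D}, {C, E}. Prime attributes: {A, B, C, D, E, F}.
For D → E we have {D}⁺ = {D, E}; {D} is not a superkey, so BCNF fails.
But every attribute on its right side ({E}) is prime, and the same holds for every other non-superkey FD, so 3NF still holds.

3NF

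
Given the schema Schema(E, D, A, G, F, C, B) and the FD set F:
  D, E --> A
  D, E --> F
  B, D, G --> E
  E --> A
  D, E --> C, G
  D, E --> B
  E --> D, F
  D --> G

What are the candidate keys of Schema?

{E}⁺ = {A, B, C, D, E, F, G}, which is every attribute, so {E} is a candidate key.
{B, D}⁺ = {A, B, C, D, E, F, G}, which is every attribute, so {B, D} is a candidate key.
These are minimal and exhaustive — every other superkey contains one of them.

{B, D}, {E}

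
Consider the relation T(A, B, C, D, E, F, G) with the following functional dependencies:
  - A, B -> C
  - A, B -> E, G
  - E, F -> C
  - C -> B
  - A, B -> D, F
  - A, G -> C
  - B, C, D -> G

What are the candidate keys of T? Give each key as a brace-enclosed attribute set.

{A, B}, {A, C}, {A, E, F}, {A, G}

Attributes never on any right-hand side: {A} — every candidate key must contain it.
{A, B} is a candidate key since {A, B}⁺ = {A, B, C, D, E, F, G} covers every attribute.
{A, C} is a candidate key since {A, C}⁺ = {A, B, C, D, E, F, G} covers every attribute.
{A, G} is a candidate key since {A, G}⁺ = {A, B, C, D, E, F, G} covers every attribute.
{A, E, F} is a candidate key since {A, E, F}⁺ = {A, B, C, D, E, F, G} covers every attribute.
These are minimal and exhaustive — every other superkey contains one of them.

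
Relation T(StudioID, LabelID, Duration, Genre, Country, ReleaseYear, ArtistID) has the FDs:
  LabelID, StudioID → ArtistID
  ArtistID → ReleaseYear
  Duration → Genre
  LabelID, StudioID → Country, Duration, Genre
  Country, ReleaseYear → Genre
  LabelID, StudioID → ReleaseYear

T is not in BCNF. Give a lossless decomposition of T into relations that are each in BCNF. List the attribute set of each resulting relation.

Candidate key of the original relation: {LabelID, StudioID}.
Within {ArtistID, Country, Duration, Genre, LabelID, ReleaseYear, StudioID}: {ArtistID}⁺ ∩ {ArtistID, Country, Duration, Genre, LabelID, ReleaseYear, StudioID} = {ArtistID, ReleaseYear}, not the whole set, so ArtistID → ReleaseYear violates BCNF; decompose into {ArtistID, ReleaseYear} and {ArtistID, Country, Duration, Genre, LabelID, StudioID}.
{ArtistID, ReleaseYear} is in BCNF.
Within {ArtistID, Country, Duration, Genre, LabelID, StudioID}: {Duration}⁺ ∩ {ArtistID, Country, Duration, Genre, LabelID, StudioID} = {Duration, Genre}, not the whole set, so Duration → Genre violates BCNF; decompose into {Duration, Genre} and {ArtistID, Country, Duration, LabelID, StudioID}.
{Duration, Genre} is in BCNF.
{ArtistID, Country, Duration, LabelID, StudioID} is in BCNF.

{ArtistID, Country, Duration, LabelID, StudioID}; {ArtistID, ReleaseYear}; {Duration, Genre}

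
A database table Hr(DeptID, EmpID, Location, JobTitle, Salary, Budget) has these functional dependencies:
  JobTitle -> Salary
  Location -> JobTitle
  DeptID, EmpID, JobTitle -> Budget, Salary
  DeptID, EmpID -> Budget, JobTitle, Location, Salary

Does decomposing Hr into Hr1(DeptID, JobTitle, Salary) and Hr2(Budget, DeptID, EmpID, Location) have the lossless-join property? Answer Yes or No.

Common attributes: {DeptID}; their closure is {DeptID}.
Neither Hr1 nor Hr2 is contained in that closure, so the decomposition is lossy.

No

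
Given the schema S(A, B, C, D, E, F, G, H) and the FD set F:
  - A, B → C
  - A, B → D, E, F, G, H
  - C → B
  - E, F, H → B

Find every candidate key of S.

{A} never appears on the right of any FD, so every key must include it.
Closure of {A, B} is {A, B, C, D, E, F, G, H}, the whole schema; {A, B} is a candidate key.
Closure of {A, C} is {A, B, C, D, E, F, G, H}, the whole schema; {A, C} is a candidate key.
Closure of {A, E, F, H} is {A, B, C, D, E, F, G, H}, the whole schema; {A, E, F, H} is a candidate key.
Any other superkey properly contains one of these, so there are no further candidate keys.

{A, B}, {A, C}, {A, E, F, H}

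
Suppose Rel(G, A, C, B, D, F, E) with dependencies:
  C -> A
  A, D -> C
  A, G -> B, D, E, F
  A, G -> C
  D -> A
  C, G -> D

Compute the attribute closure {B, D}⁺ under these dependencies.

{A, B, C, D}

Start with {B, D}.
D -> A applies; add {A} → now {A, B, D}.
A, D -> C applies; add {C} → now {A, B, C, D}.
No further FD applies.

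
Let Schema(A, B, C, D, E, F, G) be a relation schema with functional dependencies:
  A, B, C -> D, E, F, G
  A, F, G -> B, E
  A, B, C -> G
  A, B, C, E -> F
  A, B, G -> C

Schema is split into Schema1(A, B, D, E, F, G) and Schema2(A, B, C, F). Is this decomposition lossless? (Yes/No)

No

Schema1 ∩ Schema2 = {A, B, F}; its closure under F is {A, B, F}.
Schema1 ⊄ {A, B, F} and Schema2 ⊄ {A, B, F}, so the split is lossy.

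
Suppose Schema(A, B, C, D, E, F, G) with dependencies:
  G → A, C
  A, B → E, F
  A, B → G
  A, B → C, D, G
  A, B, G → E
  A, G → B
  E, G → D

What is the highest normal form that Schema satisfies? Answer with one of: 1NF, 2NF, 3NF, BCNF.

Candidate keys: {A, B}, {G}. Prime attributes: {A, B, G}.
Each dependency's left side is a superkey — BCNF holds.

BCNF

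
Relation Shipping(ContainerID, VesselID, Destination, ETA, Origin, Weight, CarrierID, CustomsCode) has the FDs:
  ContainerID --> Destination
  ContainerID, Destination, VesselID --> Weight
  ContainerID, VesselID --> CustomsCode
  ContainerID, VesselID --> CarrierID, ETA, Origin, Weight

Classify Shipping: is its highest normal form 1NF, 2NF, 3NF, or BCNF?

Candidate key: {ContainerID, VesselID}. Prime attributes: {ContainerID, VesselID}.
ContainerID --> Destination breaks BCNF: {ContainerID}⁺ = {ContainerID, Destination}, so {ContainerID} is not a superkey.
ContainerID --> Destination has non-prime {Destination} on the right and a non-superkey on the left, so 3NF fails.
{ContainerID} is a proper subset of the key {ContainerID, VesselID}, and {ContainerID}⁺ contains the non-prime attribute {Destination} — a partial dependency, so 2NF is violated.

1NF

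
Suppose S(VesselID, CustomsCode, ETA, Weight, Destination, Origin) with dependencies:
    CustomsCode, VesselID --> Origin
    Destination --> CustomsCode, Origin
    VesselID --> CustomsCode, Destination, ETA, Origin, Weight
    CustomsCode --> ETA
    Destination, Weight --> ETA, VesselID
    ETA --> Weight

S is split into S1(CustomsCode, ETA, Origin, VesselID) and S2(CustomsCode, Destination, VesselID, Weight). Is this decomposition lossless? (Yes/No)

Common attributes: {CustomsCode, VesselID}; their closure is {CustomsCode, Destination, ETA, Origin, VesselID, Weight}.
S1 is contained in that closure, so S1 ∩ S2 --> S1 holds and the join is lossless.

Yes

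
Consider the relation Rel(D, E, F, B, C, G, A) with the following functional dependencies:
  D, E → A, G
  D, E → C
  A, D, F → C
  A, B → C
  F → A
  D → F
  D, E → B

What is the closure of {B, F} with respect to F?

{A, B, C, F}

Start with {B, F}.
F → A applies; add {A} → now {A, B, F}.
A, B → C applies; add {C} → now {A, B, C, F}.
No further FD applies.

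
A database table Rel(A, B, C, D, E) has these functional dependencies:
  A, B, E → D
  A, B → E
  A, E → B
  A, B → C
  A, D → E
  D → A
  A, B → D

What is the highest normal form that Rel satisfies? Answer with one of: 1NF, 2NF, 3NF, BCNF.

BCNF

Candidate keys: {A, B}, {A, E}, {D}. Prime attributes: {A, B, D, E}.
The left-hand side of every FD is a superkey, so BCNF is satisfied.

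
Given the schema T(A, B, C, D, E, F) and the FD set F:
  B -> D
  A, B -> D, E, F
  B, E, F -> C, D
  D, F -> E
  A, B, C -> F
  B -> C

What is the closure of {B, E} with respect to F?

Start with {B, E}.
B -> D applies; add {D} → now {B, D, E}.
B -> C applies; add {C} → now {B, C, D, E}.
No further FD applies.

{B, C, D, E}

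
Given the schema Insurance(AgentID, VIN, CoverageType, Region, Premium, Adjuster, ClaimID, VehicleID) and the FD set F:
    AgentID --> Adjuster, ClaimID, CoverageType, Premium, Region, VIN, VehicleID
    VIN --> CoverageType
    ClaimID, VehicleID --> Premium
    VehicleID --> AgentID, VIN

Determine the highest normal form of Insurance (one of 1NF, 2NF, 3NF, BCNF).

Candidate keys: {AgentID}, {VehicleID}. Prime attributes: {AgentID, VehicleID}.
For VIN --> CoverageType we have {VIN}⁺ = {CoverageType, VIN}; {VIN} is not a superkey, so BCNF fails.
VIN --> CoverageType has non-prime {CoverageType} on the right and a non-superkey on the left, so 3NF fails.
Every candidate key is a single attribute, so no partial dependency is possible; 2NF holds.

2NF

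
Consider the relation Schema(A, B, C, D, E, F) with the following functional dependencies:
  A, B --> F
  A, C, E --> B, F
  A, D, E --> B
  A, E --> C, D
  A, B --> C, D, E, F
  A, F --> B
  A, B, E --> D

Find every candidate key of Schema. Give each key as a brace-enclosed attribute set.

{A, B}, {A, E}, {A, F}

No FD produces {A}, so it must be in every candidate key.
Closure of {A, B} is {A, B, C, D, E, F}, the whole schema; {A, B} is a candidate key.
Closure of {A, E} is {A, B, C, D, E, F}, the whole schema; {A, E} is a candidate key.
Closure of {A, F} is {A, B, C, D, E, F}, the whole schema; {A, F} is a candidate key.
These are minimal and exhaustive — every other superkey contains one of them.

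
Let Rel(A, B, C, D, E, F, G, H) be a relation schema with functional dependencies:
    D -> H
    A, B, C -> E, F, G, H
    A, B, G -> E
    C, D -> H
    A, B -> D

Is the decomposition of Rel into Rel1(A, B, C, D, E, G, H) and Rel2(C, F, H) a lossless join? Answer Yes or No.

Common attributes: {C, H}; their closure is {C, H}.
Rel1 ⊄ {C, H} and Rel2 ⊄ {C, H}, so the split is lossy.

No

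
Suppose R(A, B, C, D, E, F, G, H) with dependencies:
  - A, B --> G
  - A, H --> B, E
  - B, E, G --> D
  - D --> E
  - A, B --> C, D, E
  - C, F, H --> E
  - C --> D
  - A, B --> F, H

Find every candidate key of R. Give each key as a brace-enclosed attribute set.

{A, B}, {A, H}

No FD produces {A}, so it must be in every candidate key.
{A, B} is a candidate key since {A, B}⁺ = {A, B, C, D, E, F, G, H} covers every attribute.
{A, H} is a candidate key since {A, H}⁺ = {A, B, C, D, E, F, G, H} covers every attribute.
Any other superkey properly contains one of these, so there are no further candidate keys.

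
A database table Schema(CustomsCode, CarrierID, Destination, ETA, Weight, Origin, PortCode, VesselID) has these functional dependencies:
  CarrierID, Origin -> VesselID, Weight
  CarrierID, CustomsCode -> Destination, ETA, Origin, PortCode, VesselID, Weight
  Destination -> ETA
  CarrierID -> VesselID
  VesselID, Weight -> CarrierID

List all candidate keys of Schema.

Attributes never on any right-hand side: {CustomsCode} — every candidate key must contain it.
{CarrierID, CustomsCode} is a candidate key since {CarrierID, CustomsCode}⁺ = {CarrierID, CustomsCode, Destination, ETA, Origin, PortCode, VesselID, Weight} covers every attribute.
{CustomsCode, VesselID, Weight} is a candidate key since {CustomsCode, VesselID, Weight}⁺ = {CarrierID, CustomsCode, Destination, ETA, Origin, PortCode, VesselID, Weight} covers every attribute.
Any other superkey properly contains one of these, so there are no further candidate keys.

{CarrierID, CustomsCode}, {CustomsCode, VesselID, Weight}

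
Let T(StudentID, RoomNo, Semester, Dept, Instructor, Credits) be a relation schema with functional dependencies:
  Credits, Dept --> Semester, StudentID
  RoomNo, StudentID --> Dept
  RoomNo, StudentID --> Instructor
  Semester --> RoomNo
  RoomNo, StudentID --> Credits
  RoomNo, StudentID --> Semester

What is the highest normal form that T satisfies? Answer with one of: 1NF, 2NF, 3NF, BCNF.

Candidate keys: {Credits, Dept}, {RoomNo, StudentID}, {Semester, StudentID}. Prime attributes: {Credits, Dept, RoomNo, Semester, StudentID}.
Semester --> RoomNo breaks BCNF: {Semester}⁺ = {RoomNo, Semester}, so {Semester} is not a superkey.
Its right-hand attributes {RoomNo} are all prime, as are those of every other non-superkey FD — the relation is in 3NF.

3NF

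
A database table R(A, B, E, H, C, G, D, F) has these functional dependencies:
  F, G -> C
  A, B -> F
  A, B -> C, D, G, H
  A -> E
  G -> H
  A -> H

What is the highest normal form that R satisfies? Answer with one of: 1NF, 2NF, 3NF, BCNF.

1NF

Candidate key: {A, B}. Prime attributes: {A, B}.
F, G -> C breaks BCNF: {F, G}⁺ = {C, F, G, H}, so {F, G} is not a superkey.
F, G -> C determines the non-prime attribute {C} from a non-superkey — 3NF is violated.
{A} is a proper subset of the key {A, B}, and {A}⁺ contains the non-prime attributes {E, H} — a partial dependency, so 2NF is violated.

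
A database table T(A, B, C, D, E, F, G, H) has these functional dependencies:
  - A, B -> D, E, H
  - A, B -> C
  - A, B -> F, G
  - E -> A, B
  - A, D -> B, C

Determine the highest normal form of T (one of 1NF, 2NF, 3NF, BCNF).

BCNF

Candidate keys: {A, B}, {A, D}, {E}. Prime attributes: {A, B, D, E}.
Each dependency's left side is a superkey — BCNF holds.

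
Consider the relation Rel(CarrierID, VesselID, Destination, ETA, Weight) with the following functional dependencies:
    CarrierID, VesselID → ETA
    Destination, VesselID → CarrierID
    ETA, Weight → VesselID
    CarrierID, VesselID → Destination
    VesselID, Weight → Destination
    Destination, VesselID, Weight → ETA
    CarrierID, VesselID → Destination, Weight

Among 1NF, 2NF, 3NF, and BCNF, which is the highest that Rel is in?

BCNF

Candidate keys: {CarrierID, VesselID}, {Destination, VesselID}, {ETA, Weight}, {VesselID, Weight}. Prime attributes: {CarrierID, Destination, ETA, VesselID, Weight}.
Each dependency's left side is a superkey — BCNF holds.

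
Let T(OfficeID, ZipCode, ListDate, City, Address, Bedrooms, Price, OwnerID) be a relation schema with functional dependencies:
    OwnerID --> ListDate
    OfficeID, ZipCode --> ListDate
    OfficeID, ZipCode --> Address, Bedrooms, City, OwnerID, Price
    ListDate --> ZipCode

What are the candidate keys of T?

{ListDate, OfficeID}, {OfficeID, OwnerID}, {OfficeID, ZipCode}

No FD produces {OfficeID}, so it must be in every candidate key.
{ListDate, OfficeID}⁺ = {Address, Bedrooms, City, ListDate, OfficeID, OwnerID, Price, ZipCode} — all of the relation — so {ListDate, OfficeID} is a candidate key.
{OfficeID, OwnerID}⁺ = {Address, Bedrooms, City, ListDate, OfficeID, OwnerID, Price, ZipCode} — all of the relation — so {OfficeID, OwnerID} is a candidate key.
{OfficeID, ZipCode}⁺ = {Address, Bedrooms, City, ListDate, OfficeID, OwnerID, Price, ZipCode} — all of the relation — so {OfficeID, ZipCode} is a candidate key.
These are minimal and exhaustive — every other superkey contains one of them.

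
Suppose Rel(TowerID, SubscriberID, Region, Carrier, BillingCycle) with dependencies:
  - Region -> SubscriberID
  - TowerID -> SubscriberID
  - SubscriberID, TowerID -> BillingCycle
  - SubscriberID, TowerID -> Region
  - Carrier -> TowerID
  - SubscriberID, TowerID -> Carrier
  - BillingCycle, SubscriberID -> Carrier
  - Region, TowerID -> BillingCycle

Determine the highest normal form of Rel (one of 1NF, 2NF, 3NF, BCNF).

Candidate keys: {BillingCycle, Region}, {BillingCycle, SubscriberID}, {Carrier}, {TowerID}. Prime attributes: {BillingCycle, Carrier, Region, SubscriberID, TowerID}.
Region -> SubscriberID breaks BCNF: {Region}⁺ = {Region, SubscriberID}, so {Region} is not a superkey.
But every attribute on its right side ({SubscriberID}) is prime, and the same holds for every other non-superkey FD, so 3NF still holds.

3NF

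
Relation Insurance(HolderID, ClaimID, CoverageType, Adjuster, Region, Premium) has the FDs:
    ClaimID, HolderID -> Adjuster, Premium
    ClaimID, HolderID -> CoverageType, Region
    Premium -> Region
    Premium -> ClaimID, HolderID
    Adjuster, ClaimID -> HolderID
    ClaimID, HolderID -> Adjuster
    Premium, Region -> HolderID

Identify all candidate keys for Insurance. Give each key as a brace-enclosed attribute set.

Closure of {Premium} is {Adjuster, ClaimID, CoverageType, HolderID, Premium, Region}, the whole schema; {Premium} is a candidate key.
Closure of {Adjuster, ClaimID} is {Adjuster, ClaimID, CoverageType, HolderID, Premium, Region}, the whole schema; {Adjuster, ClaimID} is a candidate key.
Closure of {ClaimID, HolderID} is {Adjuster, ClaimID, CoverageType, HolderID, Premium, Region}, the whole schema; {ClaimID, HolderID} is a candidate key.
No proper subset of any of these is a key, and no other minimal superkey exists.

{Adjuster, ClaimID}, {ClaimID, HolderID}, {Premium}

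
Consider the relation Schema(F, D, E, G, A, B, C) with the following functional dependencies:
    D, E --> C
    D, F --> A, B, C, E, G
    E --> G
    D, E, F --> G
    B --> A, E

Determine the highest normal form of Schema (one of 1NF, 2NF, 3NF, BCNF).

Candidate key: {D, F}. Prime attributes: {D, F}.
For D, E --> C we have {D, E}⁺ = {C, D, E, G}; {D, E} is not a superkey, so BCNF fails.
D, E --> C determines the non-prime attribute {C} from a non-superkey — 3NF is violated.
Checking every proper subset of each key, none determines a non-prime attribute — 2NF is satisfied.

2NF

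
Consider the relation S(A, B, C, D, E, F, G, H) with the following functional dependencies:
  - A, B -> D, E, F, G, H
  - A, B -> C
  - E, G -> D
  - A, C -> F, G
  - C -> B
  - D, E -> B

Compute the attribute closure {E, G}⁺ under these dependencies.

{B, D, E, G}

Start with {E, G}.
E, G -> D applies; add {D} → now {D, E, G}.
D, E -> B applies; add {B} → now {B, D, E, G}.
No further FD applies.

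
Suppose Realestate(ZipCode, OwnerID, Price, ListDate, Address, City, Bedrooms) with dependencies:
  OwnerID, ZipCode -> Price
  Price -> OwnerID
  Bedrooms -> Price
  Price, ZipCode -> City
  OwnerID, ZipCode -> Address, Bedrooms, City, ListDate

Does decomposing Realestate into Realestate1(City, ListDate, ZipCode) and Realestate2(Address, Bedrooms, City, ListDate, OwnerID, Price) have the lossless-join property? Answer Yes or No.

Realestate1 ∩ Realestate2 = {City, ListDate}; its closure under F is {City, ListDate}.
Realestate1 ⊄ {City, ListDate} and Realestate2 ⊄ {City, ListDate}, so the split is lossy.

No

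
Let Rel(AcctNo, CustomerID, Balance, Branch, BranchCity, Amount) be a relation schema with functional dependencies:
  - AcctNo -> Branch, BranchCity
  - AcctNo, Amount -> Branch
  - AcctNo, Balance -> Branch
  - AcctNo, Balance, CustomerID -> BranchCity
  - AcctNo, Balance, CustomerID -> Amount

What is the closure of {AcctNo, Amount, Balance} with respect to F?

Start with {AcctNo, Amount, Balance}.
AcctNo -> Branch, BranchCity applies; add {Branch, BranchCity} → now {AcctNo, Amount, Balance, Branch, BranchCity}.
No further FD applies.

{AcctNo, Amount, Balance, Branch, BranchCity}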